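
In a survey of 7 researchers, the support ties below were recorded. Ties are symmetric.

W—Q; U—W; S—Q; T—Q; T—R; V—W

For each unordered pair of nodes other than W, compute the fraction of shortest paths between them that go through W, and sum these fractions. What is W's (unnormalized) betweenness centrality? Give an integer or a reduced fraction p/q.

Pairs whose geodesics pass through W — S–U: 1; S–V: 1; R–U: 1; R–V: 1; Q–U: 1; Q–V: 1; T–U: 1; T–V: 1; U–V: 1.
All other pairs contribute 0.
Summing the contributions gives betweenness(W) = 9.

9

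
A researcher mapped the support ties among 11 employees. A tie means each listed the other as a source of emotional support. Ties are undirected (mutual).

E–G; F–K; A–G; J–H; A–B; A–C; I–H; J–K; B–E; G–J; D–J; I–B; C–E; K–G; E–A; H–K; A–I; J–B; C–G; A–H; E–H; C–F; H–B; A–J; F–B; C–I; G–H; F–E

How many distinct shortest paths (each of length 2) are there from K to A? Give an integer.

The shortest distance is 2. The length-2 paths are: K–J–A; K–G–A; K–H–A.
That gives 3 distinct shortest paths.

3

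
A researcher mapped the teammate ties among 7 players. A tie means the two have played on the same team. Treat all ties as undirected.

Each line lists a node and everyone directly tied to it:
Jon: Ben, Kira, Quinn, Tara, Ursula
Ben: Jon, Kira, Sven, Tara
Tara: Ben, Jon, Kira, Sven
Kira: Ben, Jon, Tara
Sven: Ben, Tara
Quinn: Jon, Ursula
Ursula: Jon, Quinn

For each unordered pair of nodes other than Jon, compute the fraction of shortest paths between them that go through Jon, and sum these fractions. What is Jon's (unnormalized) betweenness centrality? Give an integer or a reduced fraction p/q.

Pairs whose geodesics pass through Jon — Ben–Quinn: 1; Ben–Ursula: 1; Quinn–Kira: 1; Quinn–Sven: 2/2; Quinn–Tara: 1; Kira–Ursula: 1; Ursula–Sven: 2/2; Ursula–Tara: 1.
All other pairs contribute 0.
Summing the contributions gives betweenness(Jon) = 8.

8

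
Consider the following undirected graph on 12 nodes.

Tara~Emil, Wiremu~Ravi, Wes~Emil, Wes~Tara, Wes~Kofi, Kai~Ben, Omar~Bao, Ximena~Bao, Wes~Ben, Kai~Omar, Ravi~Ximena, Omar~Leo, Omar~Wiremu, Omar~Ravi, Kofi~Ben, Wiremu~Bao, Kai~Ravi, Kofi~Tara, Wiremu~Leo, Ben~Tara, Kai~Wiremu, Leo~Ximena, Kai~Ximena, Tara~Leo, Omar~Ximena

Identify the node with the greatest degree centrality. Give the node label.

Degrees — Bao:3, Ben:4, Emil:2, Kai:5, Kofi:3, Leo:4, Omar:6, Ravi:4, Tara:5, Wes:4, Wiremu:5, Ximena:5.
The maximum is 6, attained only by Omar.

Omar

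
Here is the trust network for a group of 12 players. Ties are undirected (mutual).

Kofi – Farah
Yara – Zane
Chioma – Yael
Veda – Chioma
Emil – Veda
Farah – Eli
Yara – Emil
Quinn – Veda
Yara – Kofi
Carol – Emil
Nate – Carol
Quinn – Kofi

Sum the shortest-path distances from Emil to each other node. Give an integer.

23

Distances from Emil: Carol:1, Chioma:2, Eli:4, Farah:3, Kofi:2, Nate:2, Quinn:2, Veda:1, Yael:3, Yara:1, Zane:2.
Sum = 1 + 2 + 4 + 3 + 2 + 2 + 2 + 1 + 3 + 1 + 2 = 23.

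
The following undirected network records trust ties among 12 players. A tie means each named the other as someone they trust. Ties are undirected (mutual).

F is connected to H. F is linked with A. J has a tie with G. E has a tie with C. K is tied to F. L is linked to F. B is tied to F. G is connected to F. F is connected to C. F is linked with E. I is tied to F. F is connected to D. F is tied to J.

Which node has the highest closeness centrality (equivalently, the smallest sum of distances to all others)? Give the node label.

F

Farness (sum of distances to all others) for each node — A:21, B:21, C:20, D:21, E:20, F:11, G:20, H:21, I:21, J:20, K:21, L:21.
The smallest farness is 11, for F, so F has the highest closeness.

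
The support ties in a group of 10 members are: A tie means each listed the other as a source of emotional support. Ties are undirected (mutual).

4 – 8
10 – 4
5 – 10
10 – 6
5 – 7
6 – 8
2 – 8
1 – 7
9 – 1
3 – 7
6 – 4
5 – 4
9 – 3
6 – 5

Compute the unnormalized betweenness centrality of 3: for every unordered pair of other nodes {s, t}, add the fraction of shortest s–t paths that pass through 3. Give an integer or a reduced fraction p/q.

Pairs whose geodesics pass through 3 — 5–9: 1/2; 2–9: 2/4; 6–9: 1/2; 10–9: 1/2; 8–9: 2/4; 4–9: 1/2; 9–7: 1/2.
All other pairs contribute 0.
Summing the contributions gives betweenness(3) = 7/2.

7/2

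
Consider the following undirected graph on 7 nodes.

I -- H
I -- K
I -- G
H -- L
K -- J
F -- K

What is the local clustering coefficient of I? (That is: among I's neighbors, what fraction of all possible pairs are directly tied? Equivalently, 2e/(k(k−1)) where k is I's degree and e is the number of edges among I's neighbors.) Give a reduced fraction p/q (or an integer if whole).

0

I's neighbors: G, H, and K (k = 3).
Possible neighbor pairs: C(3,2) = 3. Edges among them: none → e = 0.
Clustering(I) = 0/3 = 0.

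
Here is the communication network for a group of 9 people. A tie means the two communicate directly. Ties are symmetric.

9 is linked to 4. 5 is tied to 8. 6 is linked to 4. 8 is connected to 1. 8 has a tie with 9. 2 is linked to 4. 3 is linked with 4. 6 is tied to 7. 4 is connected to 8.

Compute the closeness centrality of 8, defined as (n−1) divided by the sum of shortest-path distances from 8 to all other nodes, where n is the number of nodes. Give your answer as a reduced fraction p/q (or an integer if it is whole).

8/13

Distances from 8: 1:1, 2:2, 3:2, 4:1, 5:1, 6:2, 7:3, 9:1. Sum = 13.
n = 9, so closeness = 8/13.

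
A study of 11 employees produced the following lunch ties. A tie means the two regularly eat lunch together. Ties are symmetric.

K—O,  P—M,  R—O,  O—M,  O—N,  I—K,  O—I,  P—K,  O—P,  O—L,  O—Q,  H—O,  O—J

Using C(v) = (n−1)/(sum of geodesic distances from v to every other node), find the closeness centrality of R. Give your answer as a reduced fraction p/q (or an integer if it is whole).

10/19

Distances from R: H:2, I:2, J:2, K:2, L:2, M:2, N:2, O:1, P:2, Q:2. Sum = 19.
n = 11, so closeness = 10/19.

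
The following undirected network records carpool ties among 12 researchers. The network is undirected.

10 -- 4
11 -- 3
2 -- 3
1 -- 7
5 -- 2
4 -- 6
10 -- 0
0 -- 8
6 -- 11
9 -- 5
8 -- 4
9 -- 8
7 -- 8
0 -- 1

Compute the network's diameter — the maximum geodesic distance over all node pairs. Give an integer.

Eccentricity of each node (its greatest distance to any other): 0:5, 1:6, 2:5, 3:6, 4:4, 5:4, 6:4, 7:5, 8:4, 9:4, 10:5, 11:5.
The maximum eccentricity is 6, realized for instance by the pair 1–3 via 1 – 0 – 8 – 9 – 5 – 2 – 3. So the diameter is 6.

6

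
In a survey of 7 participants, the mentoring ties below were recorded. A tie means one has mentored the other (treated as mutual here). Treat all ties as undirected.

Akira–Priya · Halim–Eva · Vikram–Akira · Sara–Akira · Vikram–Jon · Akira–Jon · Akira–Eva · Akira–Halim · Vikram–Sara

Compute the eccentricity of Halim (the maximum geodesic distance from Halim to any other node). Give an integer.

2

Distances from Halim: Akira:1, Eva:1, Jon:2, Priya:2, Sara:2, Vikram:2.
The largest is 2 (to Jon, Vikram, Sara, and Priya), so the eccentricity of Halim is 2.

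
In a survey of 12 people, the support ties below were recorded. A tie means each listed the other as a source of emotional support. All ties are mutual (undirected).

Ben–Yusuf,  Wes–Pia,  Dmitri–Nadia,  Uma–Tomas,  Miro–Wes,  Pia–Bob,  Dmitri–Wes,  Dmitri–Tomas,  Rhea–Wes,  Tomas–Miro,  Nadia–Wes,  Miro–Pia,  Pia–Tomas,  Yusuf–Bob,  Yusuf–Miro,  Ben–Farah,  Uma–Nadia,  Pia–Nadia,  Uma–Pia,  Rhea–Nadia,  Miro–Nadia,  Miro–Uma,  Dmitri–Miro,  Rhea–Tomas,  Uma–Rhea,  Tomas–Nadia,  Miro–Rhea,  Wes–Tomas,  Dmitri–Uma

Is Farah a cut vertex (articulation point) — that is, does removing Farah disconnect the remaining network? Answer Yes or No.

Even without Farah, every remaining node can still reach every other (the residual graph is connected), so Farah is not a cut vertex.

No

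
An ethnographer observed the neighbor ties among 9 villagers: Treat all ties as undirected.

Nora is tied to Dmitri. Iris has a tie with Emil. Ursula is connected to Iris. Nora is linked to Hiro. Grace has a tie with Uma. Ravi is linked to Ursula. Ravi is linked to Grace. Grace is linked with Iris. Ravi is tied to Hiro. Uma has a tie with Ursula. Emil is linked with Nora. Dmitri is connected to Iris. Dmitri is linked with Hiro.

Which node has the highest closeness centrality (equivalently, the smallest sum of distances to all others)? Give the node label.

Farness (sum of distances to all others) for each node — Dmitri:14, Emil:16, Grace:14, Hiro:14, Iris:12, Nora:17, Ravi:14, Uma:19, Ursula:14.
The smallest farness is 12, for Iris, so Iris has the highest closeness.

Iris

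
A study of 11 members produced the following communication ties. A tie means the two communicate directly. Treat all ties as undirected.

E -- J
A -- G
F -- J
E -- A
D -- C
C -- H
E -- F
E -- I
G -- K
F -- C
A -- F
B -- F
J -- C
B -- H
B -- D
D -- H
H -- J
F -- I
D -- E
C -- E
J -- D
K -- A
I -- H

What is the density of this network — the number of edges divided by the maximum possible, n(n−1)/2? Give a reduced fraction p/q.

23/55

There are 23 edges and 11 nodes, so the maximum possible is C(11,2) = 55.
Density = 23/55.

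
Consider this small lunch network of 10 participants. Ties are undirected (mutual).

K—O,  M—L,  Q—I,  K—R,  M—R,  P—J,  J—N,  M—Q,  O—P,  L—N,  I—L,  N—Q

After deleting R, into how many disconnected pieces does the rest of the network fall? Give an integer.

1

R's neighbors (K and M) remain reachable from one another through other ties, so the rest of the network stays in one piece.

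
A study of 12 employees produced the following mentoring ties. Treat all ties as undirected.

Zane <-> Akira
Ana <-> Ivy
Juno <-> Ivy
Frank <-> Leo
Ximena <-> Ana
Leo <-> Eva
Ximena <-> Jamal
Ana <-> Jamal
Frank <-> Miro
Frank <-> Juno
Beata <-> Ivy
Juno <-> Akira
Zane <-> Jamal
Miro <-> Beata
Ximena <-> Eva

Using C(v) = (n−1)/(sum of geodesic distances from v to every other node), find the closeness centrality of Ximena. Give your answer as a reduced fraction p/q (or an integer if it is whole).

Distances from Ximena: Akira:3, Ana:1, Beata:3, Eva:1, Frank:3, Ivy:2, Jamal:1, Juno:3, Leo:2, Miro:4, Zane:2. Sum = 25.
n = 12, so closeness = 11/25.

11/25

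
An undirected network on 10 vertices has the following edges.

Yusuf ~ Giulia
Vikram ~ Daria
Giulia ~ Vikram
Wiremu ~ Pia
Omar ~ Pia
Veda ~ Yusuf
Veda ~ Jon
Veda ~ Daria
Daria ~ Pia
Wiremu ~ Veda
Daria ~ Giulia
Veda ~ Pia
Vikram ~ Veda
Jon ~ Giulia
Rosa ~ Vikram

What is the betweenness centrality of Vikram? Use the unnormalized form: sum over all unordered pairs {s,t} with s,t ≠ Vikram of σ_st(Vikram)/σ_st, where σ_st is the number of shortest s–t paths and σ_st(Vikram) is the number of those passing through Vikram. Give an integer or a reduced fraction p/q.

169/20

Pairs whose geodesics pass through Vikram — Pia–Rosa: 2/2; Yusuf–Rosa: 2/2; Wiremu–Giulia: 1/5; Wiremu–Rosa: 1; Daria–Rosa: 1; Veda–Giulia: 1/4; Veda–Rosa: 1; Jon–Rosa: 2/2; Giulia–Rosa: 1; Omar–Rosa: 2/2.
All other pairs contribute 0.
Summing the contributions gives betweenness(Vikram) = 169/20.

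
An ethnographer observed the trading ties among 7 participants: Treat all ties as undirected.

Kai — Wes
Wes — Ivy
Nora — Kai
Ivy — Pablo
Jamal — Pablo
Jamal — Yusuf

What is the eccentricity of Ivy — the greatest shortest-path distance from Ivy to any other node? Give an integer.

3

Distances from Ivy: Jamal:2, Kai:2, Nora:3, Pablo:1, Wes:1, Yusuf:3.
The largest is 3 (to Nora and Yusuf), so the eccentricity of Ivy is 3.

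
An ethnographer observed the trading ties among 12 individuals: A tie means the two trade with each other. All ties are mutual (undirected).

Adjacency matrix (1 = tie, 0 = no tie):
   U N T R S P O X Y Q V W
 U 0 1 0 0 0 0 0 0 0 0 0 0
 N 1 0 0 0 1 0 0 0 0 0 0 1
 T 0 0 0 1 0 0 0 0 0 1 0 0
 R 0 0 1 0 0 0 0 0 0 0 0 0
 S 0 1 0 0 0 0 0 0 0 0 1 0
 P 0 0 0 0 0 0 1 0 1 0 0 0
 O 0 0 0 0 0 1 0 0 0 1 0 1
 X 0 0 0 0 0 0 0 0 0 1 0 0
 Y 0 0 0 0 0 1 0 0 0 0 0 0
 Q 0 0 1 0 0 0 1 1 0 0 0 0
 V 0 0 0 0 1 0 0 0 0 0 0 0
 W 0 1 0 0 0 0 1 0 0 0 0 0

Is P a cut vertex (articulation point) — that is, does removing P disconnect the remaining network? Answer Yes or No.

Removing P leaves {N, O, Q, R, S, T, U, V, W, and X} with no path to {Y}, so the network splits into 2 components. P is a cut vertex.

Yes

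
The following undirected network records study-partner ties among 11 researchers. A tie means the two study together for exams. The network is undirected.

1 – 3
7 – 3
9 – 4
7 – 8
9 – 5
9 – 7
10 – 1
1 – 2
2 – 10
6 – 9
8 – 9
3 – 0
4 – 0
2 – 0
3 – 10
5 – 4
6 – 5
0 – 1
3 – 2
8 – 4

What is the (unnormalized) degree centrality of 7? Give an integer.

3

7 is directly tied to 3, 8, and 9. That is 3 neighbors, so the degree of 7 is 3.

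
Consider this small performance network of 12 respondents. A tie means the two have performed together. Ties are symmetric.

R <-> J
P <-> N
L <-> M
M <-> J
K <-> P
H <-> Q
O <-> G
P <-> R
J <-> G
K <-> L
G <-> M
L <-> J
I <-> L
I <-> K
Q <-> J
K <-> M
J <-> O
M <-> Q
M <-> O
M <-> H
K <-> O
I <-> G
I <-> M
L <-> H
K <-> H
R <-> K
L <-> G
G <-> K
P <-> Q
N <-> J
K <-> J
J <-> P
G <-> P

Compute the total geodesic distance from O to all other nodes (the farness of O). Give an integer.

Distances from O: G:1, H:2, I:2, J:1, K:1, L:2, M:1, N:2, P:2, Q:2, R:2.
Sum = 1 + 2 + 2 + 1 + 1 + 2 + 1 + 2 + 2 + 2 + 2 = 18.

18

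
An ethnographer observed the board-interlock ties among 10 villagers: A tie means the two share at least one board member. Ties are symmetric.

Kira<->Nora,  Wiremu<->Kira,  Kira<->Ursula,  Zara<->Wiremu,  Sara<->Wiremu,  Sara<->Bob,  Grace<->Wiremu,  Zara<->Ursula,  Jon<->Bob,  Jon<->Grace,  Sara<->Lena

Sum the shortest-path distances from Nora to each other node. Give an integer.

Distances from Nora: Bob:4, Grace:3, Jon:4, Kira:1, Lena:4, Sara:3, Ursula:2, Wiremu:2, Zara:3.
Sum = 4 + 3 + 4 + 1 + 4 + 3 + 2 + 2 + 3 = 26.

26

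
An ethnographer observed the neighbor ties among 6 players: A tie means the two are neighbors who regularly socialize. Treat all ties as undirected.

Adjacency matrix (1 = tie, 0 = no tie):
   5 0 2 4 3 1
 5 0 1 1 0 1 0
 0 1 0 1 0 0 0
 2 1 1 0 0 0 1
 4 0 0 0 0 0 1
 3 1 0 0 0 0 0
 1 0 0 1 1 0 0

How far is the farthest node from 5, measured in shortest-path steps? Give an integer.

Distances from 5: 0:1, 1:2, 2:1, 3:1, 4:3.
The largest is 3 (to 4), so the eccentricity of 5 is 3.

3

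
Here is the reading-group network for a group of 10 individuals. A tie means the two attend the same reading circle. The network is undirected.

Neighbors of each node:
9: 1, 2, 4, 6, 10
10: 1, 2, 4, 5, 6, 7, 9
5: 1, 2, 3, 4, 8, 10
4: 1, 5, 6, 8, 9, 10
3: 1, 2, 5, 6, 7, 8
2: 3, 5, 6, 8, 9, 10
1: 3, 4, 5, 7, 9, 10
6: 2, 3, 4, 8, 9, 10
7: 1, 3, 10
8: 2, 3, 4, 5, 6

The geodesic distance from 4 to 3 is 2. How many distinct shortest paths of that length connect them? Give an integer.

The shortest distance is 2. The length-2 paths are: 4–5–3; 4–1–3; 4–6–3; 4–8–3.
That gives 4 distinct shortest paths.

4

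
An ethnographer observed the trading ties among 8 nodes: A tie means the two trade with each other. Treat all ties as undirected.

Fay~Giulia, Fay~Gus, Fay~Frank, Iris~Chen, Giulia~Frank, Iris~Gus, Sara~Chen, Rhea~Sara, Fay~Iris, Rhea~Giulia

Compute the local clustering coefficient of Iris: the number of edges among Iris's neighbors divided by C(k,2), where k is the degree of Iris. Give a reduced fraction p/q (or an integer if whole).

Iris's neighbors: Chen, Fay, and Gus (k = 3).
Possible neighbor pairs: C(3,2) = 3. Edges among them: Fay–Gus → e = 1.
Clustering(Iris) = 1/3.

1/3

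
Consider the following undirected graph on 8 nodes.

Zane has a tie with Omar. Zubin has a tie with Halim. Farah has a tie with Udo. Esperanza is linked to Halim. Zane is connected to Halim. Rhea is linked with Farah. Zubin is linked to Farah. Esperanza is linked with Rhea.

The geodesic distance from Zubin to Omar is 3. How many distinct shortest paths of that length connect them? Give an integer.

The shortest distance is 3, and the only length-3 path is Zubin–Halim–Zane–Omar. So there is exactly 1 shortest path.

1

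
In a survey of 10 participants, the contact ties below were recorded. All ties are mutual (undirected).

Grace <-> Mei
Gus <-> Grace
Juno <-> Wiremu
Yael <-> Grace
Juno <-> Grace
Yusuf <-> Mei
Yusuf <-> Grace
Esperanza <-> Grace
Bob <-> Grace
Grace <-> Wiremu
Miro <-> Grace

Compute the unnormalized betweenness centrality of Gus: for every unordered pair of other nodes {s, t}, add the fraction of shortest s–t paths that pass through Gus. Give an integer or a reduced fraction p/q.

No shortest path between any pair of other nodes passes through Gus.
Summing the contributions gives betweenness(Gus) = 0.

0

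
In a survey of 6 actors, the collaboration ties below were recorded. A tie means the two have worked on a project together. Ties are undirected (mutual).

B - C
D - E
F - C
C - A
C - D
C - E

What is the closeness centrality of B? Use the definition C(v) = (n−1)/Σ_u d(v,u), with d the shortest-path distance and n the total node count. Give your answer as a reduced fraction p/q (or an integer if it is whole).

5/9

Distances from B: A:2, C:1, D:2, E:2, F:2. Sum = 9.
n = 6, so closeness = 5/9.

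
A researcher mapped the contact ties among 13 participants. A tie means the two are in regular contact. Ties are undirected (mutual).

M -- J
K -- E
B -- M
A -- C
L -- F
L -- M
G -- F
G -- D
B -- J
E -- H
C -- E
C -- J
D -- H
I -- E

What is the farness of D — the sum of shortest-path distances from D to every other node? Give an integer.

35

Distances from D: A:4, B:5, C:3, E:2, F:2, G:1, H:1, I:3, J:4, K:3, L:3, M:4.
Sum = 4 + 5 + 3 + 2 + 2 + 1 + 1 + 3 + 4 + 3 + 3 + 4 = 35.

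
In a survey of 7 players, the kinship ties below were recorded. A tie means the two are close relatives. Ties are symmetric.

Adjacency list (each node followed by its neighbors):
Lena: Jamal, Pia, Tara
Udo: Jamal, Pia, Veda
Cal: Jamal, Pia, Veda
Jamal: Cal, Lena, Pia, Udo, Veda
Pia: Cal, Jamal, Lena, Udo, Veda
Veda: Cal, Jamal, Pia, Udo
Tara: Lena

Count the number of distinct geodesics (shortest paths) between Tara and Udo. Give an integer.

2

The shortest distance is 3. The length-3 paths are: Tara–Lena–Jamal–Udo; Tara–Lena–Pia–Udo.
That gives 2 distinct shortest paths.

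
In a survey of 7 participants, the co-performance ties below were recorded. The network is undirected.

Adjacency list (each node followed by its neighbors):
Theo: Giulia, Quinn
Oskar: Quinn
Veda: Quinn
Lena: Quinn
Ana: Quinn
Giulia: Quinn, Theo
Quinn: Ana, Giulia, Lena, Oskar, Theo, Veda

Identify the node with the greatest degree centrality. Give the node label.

Quinn

Degrees — Ana:1, Giulia:2, Lena:1, Oskar:1, Quinn:6, Theo:2, Veda:1.
The maximum is 6, attained only by Quinn.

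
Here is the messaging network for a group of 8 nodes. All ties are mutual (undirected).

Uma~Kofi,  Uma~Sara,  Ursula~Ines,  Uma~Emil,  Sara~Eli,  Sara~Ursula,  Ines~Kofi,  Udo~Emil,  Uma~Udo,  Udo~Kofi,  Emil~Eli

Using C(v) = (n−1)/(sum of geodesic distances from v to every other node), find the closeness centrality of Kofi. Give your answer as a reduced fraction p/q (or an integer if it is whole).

7/12

Distances from Kofi: Eli:3, Emil:2, Ines:1, Sara:2, Udo:1, Uma:1, Ursula:2. Sum = 12.
n = 8, so closeness = 7/12.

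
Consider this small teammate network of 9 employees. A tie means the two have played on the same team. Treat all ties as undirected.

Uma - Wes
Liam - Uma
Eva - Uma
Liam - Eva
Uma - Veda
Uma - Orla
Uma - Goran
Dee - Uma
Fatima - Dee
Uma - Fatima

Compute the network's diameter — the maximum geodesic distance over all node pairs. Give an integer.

2

Eccentricity of each node (its greatest distance to any other): Dee:2, Eva:2, Fatima:2, Goran:2, Liam:2, Orla:2, Uma:1, Veda:2, Wes:2.
The maximum eccentricity is 2, realized for instance by the pair Fatima–Wes via Fatima – Uma – Wes. So the diameter is 2.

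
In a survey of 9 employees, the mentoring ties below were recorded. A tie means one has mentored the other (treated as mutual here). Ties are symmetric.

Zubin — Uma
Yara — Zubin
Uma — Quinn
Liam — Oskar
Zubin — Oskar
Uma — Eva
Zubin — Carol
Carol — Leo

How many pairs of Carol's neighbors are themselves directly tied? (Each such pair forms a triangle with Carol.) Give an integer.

Carol's neighbors are Leo and Zubin, but none of them are tied to each other, so no triangle contains Carol.

0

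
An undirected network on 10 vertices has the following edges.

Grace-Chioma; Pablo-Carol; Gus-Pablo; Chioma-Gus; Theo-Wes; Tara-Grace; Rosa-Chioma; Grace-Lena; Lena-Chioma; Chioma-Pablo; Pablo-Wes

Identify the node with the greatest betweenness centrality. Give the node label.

Unnormalized betweenness of each node: Carol:0, Chioma:23, Grace:8, Gus:0, Lena:0, Pablo:20, Rosa:0, Tara:0, Theo:0, Wes:8.
Chioma has the largest value, 23, making it the main broker — the node through which the most shortest paths run.

Chioma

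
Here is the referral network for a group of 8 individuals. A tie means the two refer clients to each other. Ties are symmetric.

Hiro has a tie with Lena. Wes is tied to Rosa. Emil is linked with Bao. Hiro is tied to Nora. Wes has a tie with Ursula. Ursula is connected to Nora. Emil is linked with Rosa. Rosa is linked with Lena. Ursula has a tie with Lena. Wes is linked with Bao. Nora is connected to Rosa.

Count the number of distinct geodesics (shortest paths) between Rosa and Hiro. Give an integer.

2

The shortest distance is 2. The length-2 paths are: Rosa–Lena–Hiro; Rosa–Nora–Hiro.
That gives 2 distinct shortest paths.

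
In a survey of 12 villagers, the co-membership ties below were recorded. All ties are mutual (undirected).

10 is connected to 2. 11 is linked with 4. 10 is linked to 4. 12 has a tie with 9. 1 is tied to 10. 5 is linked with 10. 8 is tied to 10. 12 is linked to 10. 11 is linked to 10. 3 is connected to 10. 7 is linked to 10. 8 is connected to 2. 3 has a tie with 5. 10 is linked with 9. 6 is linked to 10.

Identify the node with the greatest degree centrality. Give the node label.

Degrees — 1:1, 2:2, 3:2, 4:2, 5:2, 6:1, 7:1, 8:2, 9:2, 10:11, 11:2, 12:2.
The maximum is 11, attained only by 10.

10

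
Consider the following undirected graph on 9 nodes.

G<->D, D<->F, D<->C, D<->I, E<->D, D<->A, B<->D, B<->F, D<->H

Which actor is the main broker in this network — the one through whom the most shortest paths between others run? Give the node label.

D

Unnormalized betweenness of each node: A:0, B:0, C:0, D:27, E:0, F:0, G:0, H:0, I:0.
D has the largest value, 27, making it the main broker — the node through which the most shortest paths run.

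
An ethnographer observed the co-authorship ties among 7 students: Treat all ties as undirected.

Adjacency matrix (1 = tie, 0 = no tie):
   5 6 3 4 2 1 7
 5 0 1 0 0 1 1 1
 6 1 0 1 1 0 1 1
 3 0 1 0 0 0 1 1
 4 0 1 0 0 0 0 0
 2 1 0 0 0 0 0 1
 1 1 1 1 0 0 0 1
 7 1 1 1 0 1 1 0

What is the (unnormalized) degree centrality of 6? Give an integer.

5

6 is directly tied to 1, 3, 4, 5, and 7. That is 5 neighbors, so the degree of 6 is 5.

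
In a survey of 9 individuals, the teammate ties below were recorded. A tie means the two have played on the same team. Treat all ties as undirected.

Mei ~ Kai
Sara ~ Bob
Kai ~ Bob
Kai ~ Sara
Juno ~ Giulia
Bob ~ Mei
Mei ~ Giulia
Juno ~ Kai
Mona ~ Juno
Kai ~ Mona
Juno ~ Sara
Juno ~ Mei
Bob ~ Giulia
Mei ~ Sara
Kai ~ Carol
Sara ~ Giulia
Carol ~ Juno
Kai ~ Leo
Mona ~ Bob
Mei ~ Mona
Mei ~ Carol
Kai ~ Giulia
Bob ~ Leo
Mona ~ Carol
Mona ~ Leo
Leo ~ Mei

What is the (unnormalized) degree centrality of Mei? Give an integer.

8

Mei is directly tied to Bob, Carol, Giulia, Juno, Kai, Leo, Mona, and Sara. That is 8 neighbors, so the degree of Mei is 8.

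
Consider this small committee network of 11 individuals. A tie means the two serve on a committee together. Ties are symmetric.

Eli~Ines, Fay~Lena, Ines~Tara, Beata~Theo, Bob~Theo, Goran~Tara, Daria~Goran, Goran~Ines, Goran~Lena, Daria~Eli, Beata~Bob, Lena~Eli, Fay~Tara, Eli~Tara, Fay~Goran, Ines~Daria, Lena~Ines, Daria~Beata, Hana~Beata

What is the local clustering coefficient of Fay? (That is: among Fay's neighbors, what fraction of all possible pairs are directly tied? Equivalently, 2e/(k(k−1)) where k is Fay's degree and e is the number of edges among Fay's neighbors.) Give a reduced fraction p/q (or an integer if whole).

Fay's neighbors: Goran, Lena, and Tara (k = 3).
Possible neighbor pairs: C(3,2) = 3. Edges among them: Goran–Lena, Goran–Tara → e = 2.
Clustering(Fay) = 2/3.

2/3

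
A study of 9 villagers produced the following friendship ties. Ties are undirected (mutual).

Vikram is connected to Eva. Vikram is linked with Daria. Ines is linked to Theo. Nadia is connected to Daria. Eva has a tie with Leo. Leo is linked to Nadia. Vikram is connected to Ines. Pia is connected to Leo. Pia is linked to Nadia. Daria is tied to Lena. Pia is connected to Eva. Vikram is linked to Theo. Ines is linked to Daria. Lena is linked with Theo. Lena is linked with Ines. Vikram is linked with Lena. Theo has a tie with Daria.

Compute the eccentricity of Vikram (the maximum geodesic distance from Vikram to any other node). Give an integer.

2

Distances from Vikram: Daria:1, Eva:1, Ines:1, Lena:1, Leo:2, Nadia:2, Pia:2, Theo:1.
The largest is 2 (to Leo, Pia, and Nadia), so the eccentricity of Vikram is 2.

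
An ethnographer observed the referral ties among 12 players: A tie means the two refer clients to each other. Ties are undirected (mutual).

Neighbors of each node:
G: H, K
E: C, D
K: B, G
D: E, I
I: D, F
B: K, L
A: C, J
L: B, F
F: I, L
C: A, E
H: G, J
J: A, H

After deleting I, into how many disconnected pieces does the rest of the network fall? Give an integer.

1

I's neighbors (D and F) remain reachable from one another through other ties, so the rest of the network stays in one piece.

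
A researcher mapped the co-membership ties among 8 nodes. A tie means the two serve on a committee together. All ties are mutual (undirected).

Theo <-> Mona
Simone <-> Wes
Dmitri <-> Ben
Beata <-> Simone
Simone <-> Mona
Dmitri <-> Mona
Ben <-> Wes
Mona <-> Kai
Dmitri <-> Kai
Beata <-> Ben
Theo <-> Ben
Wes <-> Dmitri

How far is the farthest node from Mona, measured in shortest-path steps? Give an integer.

Distances from Mona: Beata:2, Ben:2, Dmitri:1, Kai:1, Simone:1, Theo:1, Wes:2.
The largest is 2 (to Ben, Wes, and Beata), so the eccentricity of Mona is 2.

2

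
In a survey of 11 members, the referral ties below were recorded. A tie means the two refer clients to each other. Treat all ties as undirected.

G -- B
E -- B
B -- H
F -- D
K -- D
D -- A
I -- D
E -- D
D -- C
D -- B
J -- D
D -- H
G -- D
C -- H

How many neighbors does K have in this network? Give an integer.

K is directly tied to D. That is 1 neighbor, so the degree of K is 1.

1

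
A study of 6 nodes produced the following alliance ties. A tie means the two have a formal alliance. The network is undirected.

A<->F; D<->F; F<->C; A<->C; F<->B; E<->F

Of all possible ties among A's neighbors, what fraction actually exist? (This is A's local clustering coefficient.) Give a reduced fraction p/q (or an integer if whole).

1

A's neighbors: C and F (k = 2).
Possible neighbor pairs: C(2,2) = 1. Edges among them: C–F → e = 1.
Clustering(A) = 1/1.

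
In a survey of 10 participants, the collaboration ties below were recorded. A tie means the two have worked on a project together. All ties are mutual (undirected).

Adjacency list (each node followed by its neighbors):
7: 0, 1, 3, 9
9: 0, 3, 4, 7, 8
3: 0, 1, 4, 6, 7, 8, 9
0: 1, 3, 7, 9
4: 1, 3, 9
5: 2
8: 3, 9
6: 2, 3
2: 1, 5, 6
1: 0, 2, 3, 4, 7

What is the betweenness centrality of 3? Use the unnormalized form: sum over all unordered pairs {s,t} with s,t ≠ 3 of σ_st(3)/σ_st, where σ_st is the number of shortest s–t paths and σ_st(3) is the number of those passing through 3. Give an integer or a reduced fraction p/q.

703/60

Pairs whose geodesics pass through 3 — 8–0: 1/2; 8–6: 1; 8–5: 2/2; 8–4: 1/2; 8–2: 2/2; 8–7: 1/2; 8–1: 1; 0–6: 1; 0–4: 1/3; 6–9: 1; 6–4: 1; 6–7: 1; 6–1: 1/2; 9–5: 2/5 … (+3 more pairs).
All other pairs contribute 0.
Summing the contributions gives betweenness(3) = 703/60.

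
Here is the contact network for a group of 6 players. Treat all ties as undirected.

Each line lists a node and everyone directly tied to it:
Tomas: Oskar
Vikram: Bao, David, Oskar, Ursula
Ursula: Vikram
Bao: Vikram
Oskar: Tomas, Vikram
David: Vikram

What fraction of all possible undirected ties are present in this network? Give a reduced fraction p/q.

1/3

There are 5 edges and 6 nodes, so the maximum possible is C(6,2) = 15.
Density = 5/15 = 1/3.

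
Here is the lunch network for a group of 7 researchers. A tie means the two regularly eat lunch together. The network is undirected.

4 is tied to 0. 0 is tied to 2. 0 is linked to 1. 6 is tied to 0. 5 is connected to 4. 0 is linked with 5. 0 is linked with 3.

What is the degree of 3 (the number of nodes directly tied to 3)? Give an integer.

3 is directly tied to 0. That is 1 neighbor, so the degree of 3 is 1.

1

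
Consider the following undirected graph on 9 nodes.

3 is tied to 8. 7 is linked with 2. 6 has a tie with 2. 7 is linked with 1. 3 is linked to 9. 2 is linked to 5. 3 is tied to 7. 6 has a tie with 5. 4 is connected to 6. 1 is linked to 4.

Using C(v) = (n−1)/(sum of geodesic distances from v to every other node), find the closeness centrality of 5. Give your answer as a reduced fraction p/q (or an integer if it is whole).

2/5

Distances from 5: 1:3, 2:1, 3:3, 4:2, 6:1, 7:2, 8:4, 9:4. Sum = 20.
n = 9, so closeness = 8/20 = 2/5.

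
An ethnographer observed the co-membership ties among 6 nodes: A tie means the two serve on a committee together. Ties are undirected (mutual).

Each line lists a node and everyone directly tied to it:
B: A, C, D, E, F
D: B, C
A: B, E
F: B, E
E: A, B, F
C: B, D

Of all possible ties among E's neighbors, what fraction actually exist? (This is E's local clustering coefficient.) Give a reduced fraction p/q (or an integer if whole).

E's neighbors: A, B, and F (k = 3).
Possible neighbor pairs: C(3,2) = 3. Edges among them: A–B, B–F → e = 2.
Clustering(E) = 2/3.

2/3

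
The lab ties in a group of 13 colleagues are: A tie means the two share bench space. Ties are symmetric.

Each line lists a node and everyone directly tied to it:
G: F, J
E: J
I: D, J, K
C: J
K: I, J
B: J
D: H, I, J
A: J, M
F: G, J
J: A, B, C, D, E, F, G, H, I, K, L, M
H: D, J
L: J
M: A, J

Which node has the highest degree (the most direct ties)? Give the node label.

J

Degrees — A:2, B:1, C:1, D:3, E:1, F:2, G:2, H:2, I:3, J:12, K:2, L:1, M:2.
The maximum is 12, attained only by J.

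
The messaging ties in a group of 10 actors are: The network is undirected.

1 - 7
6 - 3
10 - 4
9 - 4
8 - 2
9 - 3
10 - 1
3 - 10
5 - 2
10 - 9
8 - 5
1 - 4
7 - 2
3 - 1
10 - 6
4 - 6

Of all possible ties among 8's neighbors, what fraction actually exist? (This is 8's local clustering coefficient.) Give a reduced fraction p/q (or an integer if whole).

1

8's neighbors: 2 and 5 (k = 2).
Possible neighbor pairs: C(2,2) = 1. Edges among them: 2–5 → e = 1.
Clustering(8) = 1/1.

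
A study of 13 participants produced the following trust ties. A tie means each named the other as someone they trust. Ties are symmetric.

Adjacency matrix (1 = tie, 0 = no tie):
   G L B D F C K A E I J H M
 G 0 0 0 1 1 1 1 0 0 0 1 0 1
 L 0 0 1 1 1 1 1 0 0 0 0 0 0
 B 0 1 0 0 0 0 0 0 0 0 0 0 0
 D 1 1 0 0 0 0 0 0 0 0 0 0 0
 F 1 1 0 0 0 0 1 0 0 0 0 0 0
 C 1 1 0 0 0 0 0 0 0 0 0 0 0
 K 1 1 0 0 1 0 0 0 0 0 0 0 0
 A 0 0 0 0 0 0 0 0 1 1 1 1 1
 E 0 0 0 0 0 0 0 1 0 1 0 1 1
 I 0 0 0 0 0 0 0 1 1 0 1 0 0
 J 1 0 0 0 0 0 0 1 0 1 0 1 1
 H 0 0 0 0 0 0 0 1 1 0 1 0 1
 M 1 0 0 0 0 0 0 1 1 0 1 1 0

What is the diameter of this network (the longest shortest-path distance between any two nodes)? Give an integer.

Eccentricity of each node (its greatest distance to any other): A:5, B:5, C:3, D:3, E:5, F:3, G:3, H:5, I:5, J:4, K:3, L:4, M:4.
The maximum eccentricity is 5, realized for instance by the pair B–A via B – L – D – G – J – A. So the diameter is 5.

5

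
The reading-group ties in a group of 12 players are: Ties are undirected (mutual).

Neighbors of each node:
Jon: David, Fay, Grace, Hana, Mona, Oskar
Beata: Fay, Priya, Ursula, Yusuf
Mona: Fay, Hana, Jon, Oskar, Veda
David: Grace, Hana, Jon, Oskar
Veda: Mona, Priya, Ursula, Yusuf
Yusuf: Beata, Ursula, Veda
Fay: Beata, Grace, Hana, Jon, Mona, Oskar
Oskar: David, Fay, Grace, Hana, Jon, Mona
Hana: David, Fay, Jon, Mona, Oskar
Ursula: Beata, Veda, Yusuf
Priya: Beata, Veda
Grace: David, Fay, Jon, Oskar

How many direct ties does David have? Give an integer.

David is directly tied to Grace, Hana, Jon, and Oskar. That is 4 neighbors, so the degree of David is 4.

4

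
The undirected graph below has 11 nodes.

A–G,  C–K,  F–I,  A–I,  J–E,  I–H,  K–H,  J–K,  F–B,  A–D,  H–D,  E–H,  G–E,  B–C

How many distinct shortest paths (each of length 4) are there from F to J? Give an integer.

The shortest distance is 4. The length-4 paths are: F–B–C–K–J; F–I–H–K–J; F–I–H–E–J.
That gives 3 distinct shortest paths.

3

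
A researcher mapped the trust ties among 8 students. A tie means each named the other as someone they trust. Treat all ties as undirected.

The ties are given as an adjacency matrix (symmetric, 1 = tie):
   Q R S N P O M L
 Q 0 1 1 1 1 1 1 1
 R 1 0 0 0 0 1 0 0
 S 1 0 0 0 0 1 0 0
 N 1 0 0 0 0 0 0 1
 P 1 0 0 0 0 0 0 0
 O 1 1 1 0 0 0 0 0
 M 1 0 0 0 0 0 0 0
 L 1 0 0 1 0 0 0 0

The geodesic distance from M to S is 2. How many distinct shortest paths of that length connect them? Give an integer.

1

The shortest distance is 2, and the only length-2 path is M–Q–S. So there is exactly 1 shortest path.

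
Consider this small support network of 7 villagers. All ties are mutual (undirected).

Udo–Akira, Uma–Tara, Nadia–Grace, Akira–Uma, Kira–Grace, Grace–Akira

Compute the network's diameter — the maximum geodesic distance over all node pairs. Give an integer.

4

Eccentricity of each node (its greatest distance to any other): Akira:2, Grace:3, Kira:4, Nadia:4, Tara:4, Udo:3, Uma:3.
The maximum eccentricity is 4, realized for instance by the pair Tara–Kira via Tara – Uma – Akira – Grace – Kira. So the diameter is 4.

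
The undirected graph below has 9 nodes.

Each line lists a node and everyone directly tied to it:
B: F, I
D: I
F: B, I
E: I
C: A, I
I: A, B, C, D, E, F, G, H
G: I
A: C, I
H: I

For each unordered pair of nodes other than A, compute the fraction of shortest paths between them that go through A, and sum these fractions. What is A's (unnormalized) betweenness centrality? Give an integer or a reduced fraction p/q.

0

No shortest path between any pair of other nodes passes through A.
Summing the contributions gives betweenness(A) = 0.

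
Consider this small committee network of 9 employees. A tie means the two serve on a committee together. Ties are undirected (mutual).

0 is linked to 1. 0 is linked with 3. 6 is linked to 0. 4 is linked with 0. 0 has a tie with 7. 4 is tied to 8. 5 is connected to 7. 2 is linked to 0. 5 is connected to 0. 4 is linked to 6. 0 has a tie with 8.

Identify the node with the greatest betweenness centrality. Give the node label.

0

Unnormalized betweenness of each node: 0:49/2, 1:0, 2:0, 3:0, 4:1/2, 5:0, 6:0, 7:0, 8:0.
0 has the largest value, 49/2, making it the main broker — the node through which the most shortest paths run.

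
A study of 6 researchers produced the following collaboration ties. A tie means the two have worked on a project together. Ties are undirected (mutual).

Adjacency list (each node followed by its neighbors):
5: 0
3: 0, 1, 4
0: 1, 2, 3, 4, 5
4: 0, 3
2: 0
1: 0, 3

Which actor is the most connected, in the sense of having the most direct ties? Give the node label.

0

Degrees — 0:5, 1:2, 2:1, 3:3, 4:2, 5:1.
The maximum is 5, attained only by 0.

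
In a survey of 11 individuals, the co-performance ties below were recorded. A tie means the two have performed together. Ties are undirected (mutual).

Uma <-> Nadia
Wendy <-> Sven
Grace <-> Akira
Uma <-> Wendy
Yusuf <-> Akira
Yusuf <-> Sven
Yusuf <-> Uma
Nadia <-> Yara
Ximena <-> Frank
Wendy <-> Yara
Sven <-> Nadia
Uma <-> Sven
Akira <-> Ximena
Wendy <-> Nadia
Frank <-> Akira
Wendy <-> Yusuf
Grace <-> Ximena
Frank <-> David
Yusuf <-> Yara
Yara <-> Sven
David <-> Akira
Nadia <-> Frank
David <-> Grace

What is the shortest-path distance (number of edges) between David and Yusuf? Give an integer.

2

One shortest route is David – Akira – Yusuf, which uses 2 edges, and David and Yusuf are not directly tied, so nothing shorter exists. So d(David,Yusuf) = 2.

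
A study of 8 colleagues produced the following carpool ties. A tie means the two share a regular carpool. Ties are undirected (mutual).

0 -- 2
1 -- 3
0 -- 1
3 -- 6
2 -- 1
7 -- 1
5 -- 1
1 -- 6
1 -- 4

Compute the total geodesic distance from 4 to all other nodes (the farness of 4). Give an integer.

13

Distances from 4: 0:2, 1:1, 2:2, 3:2, 5:2, 6:2, 7:2.
Sum = 2 + 1 + 2 + 2 + 2 + 2 + 2 = 13.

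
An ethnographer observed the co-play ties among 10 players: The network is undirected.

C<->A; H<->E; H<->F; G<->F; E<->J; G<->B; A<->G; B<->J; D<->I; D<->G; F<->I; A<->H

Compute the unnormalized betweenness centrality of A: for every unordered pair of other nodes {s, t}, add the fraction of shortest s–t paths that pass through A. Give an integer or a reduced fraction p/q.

Pairs whose geodesics pass through A — F–C: 2/2; B–H: 1/3; B–C: 1; I–C: 3/3; H–G: 1/2; H–C: 1; H–D: 1/3; G–C: 1; G–E: 1/3; C–J: 2/2; C–E: 1; C–D: 1; E–D: 1/4.
All other pairs contribute 0.
Summing the contributions gives betweenness(A) = 39/4.

39/4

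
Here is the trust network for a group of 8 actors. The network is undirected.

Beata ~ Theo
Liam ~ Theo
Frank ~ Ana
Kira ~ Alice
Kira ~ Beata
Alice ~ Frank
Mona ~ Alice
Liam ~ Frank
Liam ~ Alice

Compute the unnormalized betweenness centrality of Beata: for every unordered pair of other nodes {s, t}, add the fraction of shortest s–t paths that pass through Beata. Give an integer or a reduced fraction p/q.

Pairs whose geodesics pass through Beata — Theo–Kira: 1.
All other pairs contribute 0.
Summing the contributions gives betweenness(Beata) = 1.

1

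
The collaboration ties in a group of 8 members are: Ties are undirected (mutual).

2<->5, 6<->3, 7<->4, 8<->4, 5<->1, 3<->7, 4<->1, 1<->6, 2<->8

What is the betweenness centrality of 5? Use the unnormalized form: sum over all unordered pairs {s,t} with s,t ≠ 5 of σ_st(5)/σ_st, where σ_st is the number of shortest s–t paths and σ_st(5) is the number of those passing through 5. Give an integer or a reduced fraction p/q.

Pairs whose geodesics pass through 5 — 6–2: 1; 1–2: 1; 2–3: 1/2.
All other pairs contribute 0.
Summing the contributions gives betweenness(5) = 5/2.

5/2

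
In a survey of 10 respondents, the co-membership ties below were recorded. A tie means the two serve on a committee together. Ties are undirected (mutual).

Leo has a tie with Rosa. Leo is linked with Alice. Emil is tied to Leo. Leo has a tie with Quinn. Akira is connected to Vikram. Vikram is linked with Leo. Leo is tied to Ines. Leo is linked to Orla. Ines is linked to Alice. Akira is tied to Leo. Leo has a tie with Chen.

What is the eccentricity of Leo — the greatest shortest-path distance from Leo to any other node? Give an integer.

1

Distances from Leo: Akira:1, Alice:1, Chen:1, Emil:1, Ines:1, Orla:1, Quinn:1, Rosa:1, Vikram:1.
The largest is 1 (to Chen, Akira, Orla, Alice, Emil, Vikram, Quinn, Rosa, and Ines), so the eccentricity of Leo is 1.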